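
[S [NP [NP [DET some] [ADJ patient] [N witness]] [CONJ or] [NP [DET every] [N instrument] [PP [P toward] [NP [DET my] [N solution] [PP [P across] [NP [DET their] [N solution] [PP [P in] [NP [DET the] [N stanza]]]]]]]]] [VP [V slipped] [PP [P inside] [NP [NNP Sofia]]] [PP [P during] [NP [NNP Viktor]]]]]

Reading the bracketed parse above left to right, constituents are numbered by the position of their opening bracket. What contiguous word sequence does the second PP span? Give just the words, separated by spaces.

across their solution in the stanza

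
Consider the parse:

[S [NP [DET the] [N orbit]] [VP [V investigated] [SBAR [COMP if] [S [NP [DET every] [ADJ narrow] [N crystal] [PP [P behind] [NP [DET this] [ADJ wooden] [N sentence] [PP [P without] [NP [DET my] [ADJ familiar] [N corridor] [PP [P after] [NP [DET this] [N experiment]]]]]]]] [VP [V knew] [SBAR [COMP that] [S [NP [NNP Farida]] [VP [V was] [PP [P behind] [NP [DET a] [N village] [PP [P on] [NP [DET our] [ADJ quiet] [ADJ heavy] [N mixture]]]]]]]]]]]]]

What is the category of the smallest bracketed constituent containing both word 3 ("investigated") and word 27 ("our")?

VP

Both words fall inside [VP investigated if every narrow crystal behind this wooden sentence without my familiar corridor after this experiment knew that Farida was behind a village on our quiet heavy mixture] (words 3–30), and no smaller constituent contains them both. Label: VP.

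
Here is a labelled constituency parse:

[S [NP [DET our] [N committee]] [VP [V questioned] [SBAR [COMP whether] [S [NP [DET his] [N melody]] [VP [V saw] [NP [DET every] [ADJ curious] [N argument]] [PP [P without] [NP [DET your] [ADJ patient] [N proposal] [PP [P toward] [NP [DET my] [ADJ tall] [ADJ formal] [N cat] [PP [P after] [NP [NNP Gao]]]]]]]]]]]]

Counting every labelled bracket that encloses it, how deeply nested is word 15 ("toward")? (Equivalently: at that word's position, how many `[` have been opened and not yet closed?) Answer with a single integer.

9

Counting open brackets not yet closed at "toward": [S [VP [SBAR [S [VP [PP [NP [PP [P = 9.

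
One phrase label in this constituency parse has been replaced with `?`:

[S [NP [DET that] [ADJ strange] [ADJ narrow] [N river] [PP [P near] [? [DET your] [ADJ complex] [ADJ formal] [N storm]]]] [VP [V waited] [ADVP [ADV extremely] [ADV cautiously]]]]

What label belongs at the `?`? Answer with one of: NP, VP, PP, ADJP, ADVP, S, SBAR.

NP

The `?` node immediately contains: DET 'your', ADJ 'complex', ADJ 'formal', N 'storm'. That is the internal structure of a noun phrase, so the label is NP.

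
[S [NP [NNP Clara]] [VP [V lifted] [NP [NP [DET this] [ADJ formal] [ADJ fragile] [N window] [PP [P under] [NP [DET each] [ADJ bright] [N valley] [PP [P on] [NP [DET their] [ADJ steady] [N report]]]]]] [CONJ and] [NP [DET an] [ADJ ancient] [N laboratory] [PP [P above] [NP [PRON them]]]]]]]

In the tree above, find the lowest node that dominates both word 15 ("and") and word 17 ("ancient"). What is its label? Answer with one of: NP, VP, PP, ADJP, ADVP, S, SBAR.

NP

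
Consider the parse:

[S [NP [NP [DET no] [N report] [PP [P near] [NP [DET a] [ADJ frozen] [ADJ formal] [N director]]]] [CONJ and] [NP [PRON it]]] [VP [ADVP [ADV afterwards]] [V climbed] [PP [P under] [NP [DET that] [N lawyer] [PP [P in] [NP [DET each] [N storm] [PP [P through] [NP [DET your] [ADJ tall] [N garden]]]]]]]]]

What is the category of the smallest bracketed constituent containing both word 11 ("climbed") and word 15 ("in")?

VP

The smallest bracket enclosing both words is [VP afterwards climbed under that lawyer in each storm through your tall garden], so the label is VP.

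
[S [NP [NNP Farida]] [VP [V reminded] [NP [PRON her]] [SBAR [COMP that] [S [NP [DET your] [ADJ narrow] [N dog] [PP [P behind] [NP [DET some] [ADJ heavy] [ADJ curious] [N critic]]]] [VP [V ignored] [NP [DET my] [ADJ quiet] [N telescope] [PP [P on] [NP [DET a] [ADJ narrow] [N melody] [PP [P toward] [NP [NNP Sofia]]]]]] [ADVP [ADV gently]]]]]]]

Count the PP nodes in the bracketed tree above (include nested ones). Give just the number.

Scanning left to right, an opening `[PP` appears at word positions 8, 17, 21 — 3 in total.

3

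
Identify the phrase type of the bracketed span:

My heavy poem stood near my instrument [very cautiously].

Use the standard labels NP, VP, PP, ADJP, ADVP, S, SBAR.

ADVP

"cautiously" is the head of the bracketed span, so the span is an adverb phrase: ADVP.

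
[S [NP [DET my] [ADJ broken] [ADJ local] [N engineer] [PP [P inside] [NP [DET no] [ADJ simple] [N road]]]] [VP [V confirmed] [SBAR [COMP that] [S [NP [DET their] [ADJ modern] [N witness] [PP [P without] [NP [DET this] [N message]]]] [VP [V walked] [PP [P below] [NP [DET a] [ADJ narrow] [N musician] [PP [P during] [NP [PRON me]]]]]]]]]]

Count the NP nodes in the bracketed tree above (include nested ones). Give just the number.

6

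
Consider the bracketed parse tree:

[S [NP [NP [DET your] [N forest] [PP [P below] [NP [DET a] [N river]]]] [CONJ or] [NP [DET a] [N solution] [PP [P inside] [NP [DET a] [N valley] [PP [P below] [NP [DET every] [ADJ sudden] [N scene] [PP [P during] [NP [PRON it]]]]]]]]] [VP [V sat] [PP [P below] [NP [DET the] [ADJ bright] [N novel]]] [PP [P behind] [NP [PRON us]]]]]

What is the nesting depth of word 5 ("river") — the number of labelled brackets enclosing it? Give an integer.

The word sits inside N, which is inside NP, inside PP, inside NP, inside NP, inside S — 6 brackets in all.

6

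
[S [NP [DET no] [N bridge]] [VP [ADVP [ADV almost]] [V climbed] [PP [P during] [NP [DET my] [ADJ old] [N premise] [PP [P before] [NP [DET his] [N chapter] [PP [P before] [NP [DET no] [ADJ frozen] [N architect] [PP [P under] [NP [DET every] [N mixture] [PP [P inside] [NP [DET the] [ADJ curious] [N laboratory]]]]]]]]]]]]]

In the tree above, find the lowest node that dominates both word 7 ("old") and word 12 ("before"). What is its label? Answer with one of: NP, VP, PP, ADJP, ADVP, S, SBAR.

NP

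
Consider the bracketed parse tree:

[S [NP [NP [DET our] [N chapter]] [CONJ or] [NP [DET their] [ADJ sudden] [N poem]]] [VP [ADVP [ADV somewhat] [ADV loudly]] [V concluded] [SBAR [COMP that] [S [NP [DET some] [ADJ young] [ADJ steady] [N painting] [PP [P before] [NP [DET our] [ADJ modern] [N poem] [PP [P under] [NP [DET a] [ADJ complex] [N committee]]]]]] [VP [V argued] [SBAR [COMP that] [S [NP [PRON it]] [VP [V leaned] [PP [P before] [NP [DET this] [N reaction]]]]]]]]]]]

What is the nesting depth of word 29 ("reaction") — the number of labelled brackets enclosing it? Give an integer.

11

The word sits inside N, which is inside NP, inside PP, inside VP, inside S, inside SBAR, inside VP, inside S, inside SBAR, inside VP, inside S — 11 brackets in all.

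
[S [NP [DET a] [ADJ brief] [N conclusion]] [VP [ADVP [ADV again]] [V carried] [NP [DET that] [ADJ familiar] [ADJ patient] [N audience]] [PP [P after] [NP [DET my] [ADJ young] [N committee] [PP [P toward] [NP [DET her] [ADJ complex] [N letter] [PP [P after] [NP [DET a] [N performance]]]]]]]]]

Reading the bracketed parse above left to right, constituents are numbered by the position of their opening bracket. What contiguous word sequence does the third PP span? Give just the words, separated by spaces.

The PP opening brackets appear, in order, over: "after my young committee toward her complex letter after a performance"; "toward her complex letter after a performance"; "after a performance". The third one spans "after a performance".

after a performance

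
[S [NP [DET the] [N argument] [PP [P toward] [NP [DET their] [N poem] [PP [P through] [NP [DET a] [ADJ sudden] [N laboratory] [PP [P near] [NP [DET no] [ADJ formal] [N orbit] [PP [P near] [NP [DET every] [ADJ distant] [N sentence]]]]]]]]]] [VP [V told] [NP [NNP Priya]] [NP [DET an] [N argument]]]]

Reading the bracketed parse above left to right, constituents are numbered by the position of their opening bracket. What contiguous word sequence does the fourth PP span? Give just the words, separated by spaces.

near every distant sentence

Opening `[PP` markers occur at word positions 3, 6, 10, 14; the fourth of these opens the constituent [PP near every distant sentence].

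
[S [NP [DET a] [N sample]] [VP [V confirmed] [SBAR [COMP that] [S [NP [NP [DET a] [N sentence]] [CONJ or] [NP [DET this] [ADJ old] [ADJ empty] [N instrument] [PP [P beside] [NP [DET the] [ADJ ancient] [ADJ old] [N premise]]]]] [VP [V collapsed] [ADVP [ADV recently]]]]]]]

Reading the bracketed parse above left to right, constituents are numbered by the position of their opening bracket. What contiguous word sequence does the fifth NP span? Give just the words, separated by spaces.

the ancient old premise

The NP opening brackets appear, in order, over: "a sample"; "a sentence or this old empty instrument beside the ancient old premise"; "a sentence"; "this old empty instrument beside the ancient old premise"; "the ancient old premise". The fifth one spans "the ancient old premise".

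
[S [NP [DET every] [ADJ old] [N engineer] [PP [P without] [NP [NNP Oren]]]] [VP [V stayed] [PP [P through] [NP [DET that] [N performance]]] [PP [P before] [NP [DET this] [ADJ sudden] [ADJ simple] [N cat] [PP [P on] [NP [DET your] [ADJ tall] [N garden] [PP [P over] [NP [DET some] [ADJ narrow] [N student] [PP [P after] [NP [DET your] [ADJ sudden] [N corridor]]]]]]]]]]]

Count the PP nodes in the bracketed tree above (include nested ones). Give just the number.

6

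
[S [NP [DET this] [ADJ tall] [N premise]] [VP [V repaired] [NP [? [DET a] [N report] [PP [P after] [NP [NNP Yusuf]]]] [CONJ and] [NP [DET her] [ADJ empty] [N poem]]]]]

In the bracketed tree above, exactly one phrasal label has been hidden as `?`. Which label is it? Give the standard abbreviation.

NP

A constituent whose immediate children are DET 'a', N 'report', PP is a noun phrase: NP.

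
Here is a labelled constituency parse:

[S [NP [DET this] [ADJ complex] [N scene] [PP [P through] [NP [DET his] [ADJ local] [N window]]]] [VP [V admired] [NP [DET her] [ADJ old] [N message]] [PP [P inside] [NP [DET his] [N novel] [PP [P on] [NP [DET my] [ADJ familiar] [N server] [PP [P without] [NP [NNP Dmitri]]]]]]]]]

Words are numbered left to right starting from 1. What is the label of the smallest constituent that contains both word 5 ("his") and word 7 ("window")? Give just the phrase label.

NP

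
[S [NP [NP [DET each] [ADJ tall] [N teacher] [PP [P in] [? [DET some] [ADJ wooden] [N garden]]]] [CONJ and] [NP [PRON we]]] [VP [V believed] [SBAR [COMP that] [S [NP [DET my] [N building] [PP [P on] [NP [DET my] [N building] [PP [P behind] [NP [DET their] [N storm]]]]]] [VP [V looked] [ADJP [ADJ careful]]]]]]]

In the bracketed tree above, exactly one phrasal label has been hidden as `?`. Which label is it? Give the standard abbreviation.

NP

The `?` node immediately contains: DET 'some', ADJ 'wooden', N 'garden'. That is the internal structure of a noun phrase, so the label is NP.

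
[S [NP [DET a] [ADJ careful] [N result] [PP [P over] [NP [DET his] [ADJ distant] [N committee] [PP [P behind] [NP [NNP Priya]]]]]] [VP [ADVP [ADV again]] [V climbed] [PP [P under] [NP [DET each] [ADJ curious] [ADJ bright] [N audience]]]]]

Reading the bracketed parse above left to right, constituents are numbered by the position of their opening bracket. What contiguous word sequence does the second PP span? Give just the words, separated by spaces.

In left-to-right order the PP constituents are "over his distant committee behind Priya"; "behind Priya"; "under each curious bright audience". Number 2 is "behind Priya".

behind Priya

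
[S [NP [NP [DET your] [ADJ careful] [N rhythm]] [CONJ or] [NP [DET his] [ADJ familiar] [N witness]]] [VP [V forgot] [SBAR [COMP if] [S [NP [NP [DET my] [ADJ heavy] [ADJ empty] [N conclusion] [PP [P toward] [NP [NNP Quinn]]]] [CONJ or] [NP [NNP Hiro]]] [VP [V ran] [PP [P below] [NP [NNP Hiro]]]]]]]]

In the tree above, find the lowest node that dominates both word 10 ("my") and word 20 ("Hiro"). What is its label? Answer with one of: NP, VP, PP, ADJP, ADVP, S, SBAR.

Word 10 lies under S → VP → SBAR → S → NP → NP → DET; word 20 lies under S → VP → SBAR → S → VP → PP → NP → NNP. The lowest shared node is the S.

S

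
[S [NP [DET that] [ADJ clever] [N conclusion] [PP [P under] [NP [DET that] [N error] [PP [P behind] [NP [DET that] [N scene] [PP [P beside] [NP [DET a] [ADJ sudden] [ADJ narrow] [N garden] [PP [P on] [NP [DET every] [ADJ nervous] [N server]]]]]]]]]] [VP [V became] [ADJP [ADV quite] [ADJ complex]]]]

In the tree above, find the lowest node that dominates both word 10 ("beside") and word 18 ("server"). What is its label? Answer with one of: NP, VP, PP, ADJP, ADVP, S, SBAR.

Word 10 lies under S → NP → PP → NP → PP → NP → PP → P; word 18 lies under S → NP → PP → NP → PP → NP → PP → NP → PP → NP → N. The lowest shared node is the PP.

PP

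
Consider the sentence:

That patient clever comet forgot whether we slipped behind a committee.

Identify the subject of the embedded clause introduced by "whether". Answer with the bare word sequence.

In the embedded clause introduced by "whether" the verb is "slipped"; the NP preceding it, "we", is the subject.

we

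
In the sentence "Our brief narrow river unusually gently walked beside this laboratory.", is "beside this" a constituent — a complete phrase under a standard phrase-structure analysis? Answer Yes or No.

No

The sequence begins inside the preposition "beside" and ends inside the noun phrase "this laboratory"; it crosses a phrase boundary, so no single node in the tree spans exactly those words.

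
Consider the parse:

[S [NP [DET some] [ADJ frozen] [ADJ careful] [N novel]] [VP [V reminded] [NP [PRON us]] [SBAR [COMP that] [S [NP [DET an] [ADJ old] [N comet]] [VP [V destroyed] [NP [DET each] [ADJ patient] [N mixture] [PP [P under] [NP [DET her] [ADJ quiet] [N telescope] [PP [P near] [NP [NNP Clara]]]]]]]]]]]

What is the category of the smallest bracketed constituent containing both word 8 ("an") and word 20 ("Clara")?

S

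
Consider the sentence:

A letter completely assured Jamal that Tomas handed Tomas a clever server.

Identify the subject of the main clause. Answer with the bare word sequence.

The subject of the main clause is the NP immediately before the verb "assured": "a letter".

a letter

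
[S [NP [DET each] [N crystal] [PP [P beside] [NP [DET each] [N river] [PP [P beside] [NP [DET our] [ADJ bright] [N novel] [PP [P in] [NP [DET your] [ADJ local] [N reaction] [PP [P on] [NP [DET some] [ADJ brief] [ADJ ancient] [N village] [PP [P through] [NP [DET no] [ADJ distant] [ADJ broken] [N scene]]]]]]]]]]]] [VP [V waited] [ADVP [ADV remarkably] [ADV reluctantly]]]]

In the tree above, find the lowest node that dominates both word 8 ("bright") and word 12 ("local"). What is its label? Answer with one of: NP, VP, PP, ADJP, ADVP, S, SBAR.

NP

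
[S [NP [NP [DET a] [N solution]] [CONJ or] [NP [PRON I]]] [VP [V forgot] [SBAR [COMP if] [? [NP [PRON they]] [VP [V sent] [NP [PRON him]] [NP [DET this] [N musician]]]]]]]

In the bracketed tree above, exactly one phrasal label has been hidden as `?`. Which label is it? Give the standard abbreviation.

S

A constituent whose immediate children are NP, VP is a clause: S.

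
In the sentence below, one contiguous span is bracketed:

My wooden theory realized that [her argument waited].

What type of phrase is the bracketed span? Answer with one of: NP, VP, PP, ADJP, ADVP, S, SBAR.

S

"waited" is the head of the bracketed span, so the span is a clause: S.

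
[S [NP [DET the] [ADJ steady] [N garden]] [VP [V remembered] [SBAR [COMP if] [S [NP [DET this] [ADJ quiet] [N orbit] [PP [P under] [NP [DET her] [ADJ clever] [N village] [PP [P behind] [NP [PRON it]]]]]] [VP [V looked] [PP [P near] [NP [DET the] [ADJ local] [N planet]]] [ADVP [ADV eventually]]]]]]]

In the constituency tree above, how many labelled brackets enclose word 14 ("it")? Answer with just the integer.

The word sits inside PRON, which is inside NP, inside PP, inside NP, inside PP, inside NP, inside S, inside SBAR, inside VP, inside S — 10 brackets in all.

10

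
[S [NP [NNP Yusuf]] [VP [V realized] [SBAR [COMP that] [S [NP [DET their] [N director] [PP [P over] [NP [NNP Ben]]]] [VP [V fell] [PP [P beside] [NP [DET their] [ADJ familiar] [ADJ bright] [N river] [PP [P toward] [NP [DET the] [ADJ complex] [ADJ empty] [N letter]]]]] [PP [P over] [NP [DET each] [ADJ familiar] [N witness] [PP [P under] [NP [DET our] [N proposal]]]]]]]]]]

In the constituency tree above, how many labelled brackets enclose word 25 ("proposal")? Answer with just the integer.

10

Path from the root down to the word: S → VP → SBAR → S → VP → PP → NP → PP → NP → N. That is 10 enclosing brackets.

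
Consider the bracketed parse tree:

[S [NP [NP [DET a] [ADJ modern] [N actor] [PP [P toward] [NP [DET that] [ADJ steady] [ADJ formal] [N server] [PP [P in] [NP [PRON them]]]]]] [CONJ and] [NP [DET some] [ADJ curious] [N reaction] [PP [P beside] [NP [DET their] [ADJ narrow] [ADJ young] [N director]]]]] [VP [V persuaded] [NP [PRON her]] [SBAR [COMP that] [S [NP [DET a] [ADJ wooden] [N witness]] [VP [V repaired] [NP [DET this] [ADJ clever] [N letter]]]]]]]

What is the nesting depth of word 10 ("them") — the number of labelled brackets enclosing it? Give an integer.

Counting open brackets not yet closed at "them": [S [NP [NP [PP [NP [PP [NP [PRON = 8.

8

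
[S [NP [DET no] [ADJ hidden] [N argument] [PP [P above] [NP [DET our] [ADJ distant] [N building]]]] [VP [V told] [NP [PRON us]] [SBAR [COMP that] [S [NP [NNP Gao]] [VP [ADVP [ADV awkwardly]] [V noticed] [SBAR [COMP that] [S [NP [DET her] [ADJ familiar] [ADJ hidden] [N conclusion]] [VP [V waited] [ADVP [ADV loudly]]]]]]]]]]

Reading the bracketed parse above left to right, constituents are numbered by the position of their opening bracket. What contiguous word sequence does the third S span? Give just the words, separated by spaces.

The S opening brackets appear, in order, over: "no hidden argument above our distant building told us that Gao awkwardly noticed that her familiar hidden conclusion waited loudly"; "Gao awkwardly noticed that her familiar hidden conclusion waited loudly"; "her familiar hidden conclusion waited loudly". The third one spans "her familiar hidden conclusion waited loudly".

her familiar hidden conclusion waited loudly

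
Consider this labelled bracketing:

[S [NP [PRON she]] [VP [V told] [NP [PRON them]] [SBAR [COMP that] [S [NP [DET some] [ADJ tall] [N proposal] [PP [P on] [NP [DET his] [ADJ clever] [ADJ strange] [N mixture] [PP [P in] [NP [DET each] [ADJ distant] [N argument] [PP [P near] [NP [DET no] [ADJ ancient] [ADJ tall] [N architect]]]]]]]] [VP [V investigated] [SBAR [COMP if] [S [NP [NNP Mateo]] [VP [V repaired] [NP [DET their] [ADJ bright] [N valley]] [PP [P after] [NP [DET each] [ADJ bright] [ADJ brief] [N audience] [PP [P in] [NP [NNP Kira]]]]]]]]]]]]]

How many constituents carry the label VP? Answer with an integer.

Scanning left to right, an opening `[VP` appears at word positions 2, 22, 25 — 3 in total.

3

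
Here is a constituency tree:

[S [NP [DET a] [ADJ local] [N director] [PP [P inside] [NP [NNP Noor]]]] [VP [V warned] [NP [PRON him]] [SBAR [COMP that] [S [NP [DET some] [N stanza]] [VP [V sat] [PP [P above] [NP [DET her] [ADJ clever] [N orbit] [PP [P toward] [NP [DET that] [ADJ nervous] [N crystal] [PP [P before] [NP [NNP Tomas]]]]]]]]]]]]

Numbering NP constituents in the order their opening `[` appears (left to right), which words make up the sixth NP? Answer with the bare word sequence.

Opening `[NP` markers occur at word positions 1, 5, 7, 9, 13, 17, 21; the sixth of these opens the constituent [NP that nervous crystal before Tomas].

that nervous crystal before Tomas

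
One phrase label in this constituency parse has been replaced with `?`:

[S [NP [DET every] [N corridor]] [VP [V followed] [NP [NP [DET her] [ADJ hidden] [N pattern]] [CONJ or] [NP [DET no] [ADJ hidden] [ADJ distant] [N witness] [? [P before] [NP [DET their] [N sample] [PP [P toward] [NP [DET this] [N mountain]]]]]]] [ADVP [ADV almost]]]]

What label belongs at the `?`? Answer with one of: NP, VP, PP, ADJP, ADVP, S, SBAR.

A constituent whose immediate children are P 'before', NP is a prepositional phrase: PP.

PP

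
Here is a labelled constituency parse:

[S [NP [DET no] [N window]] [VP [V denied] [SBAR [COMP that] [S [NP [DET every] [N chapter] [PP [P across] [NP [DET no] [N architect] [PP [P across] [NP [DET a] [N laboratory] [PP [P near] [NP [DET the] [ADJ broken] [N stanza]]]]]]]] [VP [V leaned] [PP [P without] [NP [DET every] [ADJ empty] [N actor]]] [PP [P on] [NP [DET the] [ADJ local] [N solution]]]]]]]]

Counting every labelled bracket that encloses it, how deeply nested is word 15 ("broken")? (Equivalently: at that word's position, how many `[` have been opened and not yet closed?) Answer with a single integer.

12

Path from the root down to the word: S → VP → SBAR → S → NP → PP → NP → PP → NP → PP → NP → ADJ. That is 12 enclosing brackets.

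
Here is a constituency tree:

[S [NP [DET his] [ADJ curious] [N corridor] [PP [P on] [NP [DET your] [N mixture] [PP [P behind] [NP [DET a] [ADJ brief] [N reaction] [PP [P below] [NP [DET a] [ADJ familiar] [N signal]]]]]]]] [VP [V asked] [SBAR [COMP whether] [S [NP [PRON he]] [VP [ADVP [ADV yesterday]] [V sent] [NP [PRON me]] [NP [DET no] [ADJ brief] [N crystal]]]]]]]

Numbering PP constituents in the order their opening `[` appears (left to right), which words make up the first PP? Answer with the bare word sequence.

on your mixture behind a brief reaction below a familiar signal

The PP opening brackets appear, in order, over: "on your mixture behind a brief reaction below a familiar signal"; "behind a brief reaction below a familiar signal"; "below a familiar signal". The first one spans "on your mixture behind a brief reaction below a familiar signal".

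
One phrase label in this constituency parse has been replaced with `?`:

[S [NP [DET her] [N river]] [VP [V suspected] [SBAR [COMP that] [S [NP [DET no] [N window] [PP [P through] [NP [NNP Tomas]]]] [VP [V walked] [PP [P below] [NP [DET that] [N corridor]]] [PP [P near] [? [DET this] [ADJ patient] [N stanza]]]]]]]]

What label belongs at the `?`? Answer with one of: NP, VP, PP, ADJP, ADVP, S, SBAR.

Looking at what the `?` directly dominates — DET 'this', ADJ 'patient', N 'stanza' — this is a noun phrase (NP).

NP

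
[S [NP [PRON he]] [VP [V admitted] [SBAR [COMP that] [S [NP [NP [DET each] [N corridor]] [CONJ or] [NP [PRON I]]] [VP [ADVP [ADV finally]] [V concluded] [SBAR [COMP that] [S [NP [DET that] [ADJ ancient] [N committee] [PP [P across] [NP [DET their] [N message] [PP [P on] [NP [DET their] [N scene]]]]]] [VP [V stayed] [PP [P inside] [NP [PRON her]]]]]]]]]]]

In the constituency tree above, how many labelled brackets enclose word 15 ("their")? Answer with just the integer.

The word sits inside DET, which is inside NP, inside PP, inside NP, inside S, inside SBAR, inside VP, inside S, inside SBAR, inside VP, inside S — 11 brackets in all.

11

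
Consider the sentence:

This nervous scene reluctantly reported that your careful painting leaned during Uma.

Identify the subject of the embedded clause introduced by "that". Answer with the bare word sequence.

"your careful painting" is the NP that combines with the VP headed by "leaned" to form the embedded clause introduced by "that" — the subject.

your careful painting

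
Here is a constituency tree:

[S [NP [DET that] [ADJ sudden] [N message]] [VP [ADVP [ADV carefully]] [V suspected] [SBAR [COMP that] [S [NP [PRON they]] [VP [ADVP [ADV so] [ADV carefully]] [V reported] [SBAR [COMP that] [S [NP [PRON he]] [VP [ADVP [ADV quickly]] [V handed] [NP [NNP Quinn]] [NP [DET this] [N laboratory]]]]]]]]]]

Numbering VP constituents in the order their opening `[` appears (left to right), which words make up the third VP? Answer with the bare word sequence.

The VP opening brackets appear, in order, over: "carefully suspected that they so carefully reported that he quickly handed Quinn this laboratory"; "so carefully reported that he quickly handed Quinn this laboratory"; "quickly handed Quinn this laboratory". The third one spans "quickly handed Quinn this laboratory".

quickly handed Quinn this laboratory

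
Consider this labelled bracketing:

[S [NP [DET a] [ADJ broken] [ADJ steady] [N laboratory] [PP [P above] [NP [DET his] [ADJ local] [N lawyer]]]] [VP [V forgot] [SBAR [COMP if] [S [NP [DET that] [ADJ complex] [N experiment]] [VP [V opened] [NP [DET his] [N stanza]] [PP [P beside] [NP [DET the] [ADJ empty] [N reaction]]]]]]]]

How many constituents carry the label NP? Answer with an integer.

5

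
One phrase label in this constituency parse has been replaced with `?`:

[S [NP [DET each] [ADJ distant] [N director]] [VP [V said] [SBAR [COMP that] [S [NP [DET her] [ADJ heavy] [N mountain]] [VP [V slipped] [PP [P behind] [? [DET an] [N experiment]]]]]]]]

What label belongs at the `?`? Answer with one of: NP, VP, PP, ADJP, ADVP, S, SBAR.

NP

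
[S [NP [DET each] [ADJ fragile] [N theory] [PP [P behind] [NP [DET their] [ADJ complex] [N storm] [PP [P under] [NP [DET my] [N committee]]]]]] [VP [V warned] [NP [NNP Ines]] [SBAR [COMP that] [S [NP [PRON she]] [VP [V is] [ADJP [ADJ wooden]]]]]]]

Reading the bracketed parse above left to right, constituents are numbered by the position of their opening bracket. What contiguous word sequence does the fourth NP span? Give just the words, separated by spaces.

Ines

The NP opening brackets appear, in order, over: "each fragile theory behind their complex storm under my committee"; "their complex storm under my committee"; "my committee"; "Ines"; "she". The fourth one spans "Ines".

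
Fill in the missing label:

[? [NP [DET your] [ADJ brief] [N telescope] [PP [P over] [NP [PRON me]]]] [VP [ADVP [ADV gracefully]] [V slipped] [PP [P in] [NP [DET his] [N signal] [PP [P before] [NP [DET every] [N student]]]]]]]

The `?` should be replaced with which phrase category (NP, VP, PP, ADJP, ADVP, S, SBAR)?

The `?` node immediately contains: NP, VP. That is the internal structure of a clause, so the label is S.

S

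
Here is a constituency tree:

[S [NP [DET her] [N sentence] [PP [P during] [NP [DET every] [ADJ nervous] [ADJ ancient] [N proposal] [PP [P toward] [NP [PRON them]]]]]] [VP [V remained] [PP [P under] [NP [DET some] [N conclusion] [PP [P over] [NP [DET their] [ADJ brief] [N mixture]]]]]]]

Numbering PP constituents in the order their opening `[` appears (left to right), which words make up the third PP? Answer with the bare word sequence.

under some conclusion over their brief mixture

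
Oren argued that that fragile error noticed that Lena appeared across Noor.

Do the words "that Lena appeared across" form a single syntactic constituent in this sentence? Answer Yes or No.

The smallest constituent containing the whole sequence is the subordinate clause [SBAR that Lena appeared across Noor], but the sequence is only part of it — it straddles the boundary between complementizer "that" and clause "Lena appeared across Noor".

No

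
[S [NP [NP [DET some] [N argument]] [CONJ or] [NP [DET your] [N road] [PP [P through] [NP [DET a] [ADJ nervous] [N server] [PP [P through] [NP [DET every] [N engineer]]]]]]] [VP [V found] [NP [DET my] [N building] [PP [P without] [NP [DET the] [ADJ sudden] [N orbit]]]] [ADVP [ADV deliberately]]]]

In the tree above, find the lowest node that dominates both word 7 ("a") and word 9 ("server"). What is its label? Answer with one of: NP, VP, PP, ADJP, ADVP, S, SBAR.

NP

Both words fall inside [NP a nervous server through every engineer] (words 7–12), and no smaller constituent contains them both. Label: NP.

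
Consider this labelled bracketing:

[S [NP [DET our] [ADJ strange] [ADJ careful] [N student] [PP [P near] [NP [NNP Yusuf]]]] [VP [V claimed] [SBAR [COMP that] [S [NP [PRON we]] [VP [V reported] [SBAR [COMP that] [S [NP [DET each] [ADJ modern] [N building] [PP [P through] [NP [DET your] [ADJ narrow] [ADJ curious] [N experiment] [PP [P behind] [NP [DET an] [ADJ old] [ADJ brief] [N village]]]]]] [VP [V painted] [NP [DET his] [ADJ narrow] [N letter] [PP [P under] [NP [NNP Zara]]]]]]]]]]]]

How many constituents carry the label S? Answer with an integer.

The S constituents are: [S our strange careful student near Yusuf claimed that we reported that each modern building through your narrow curious experiment behind an old brief village painted his narrow letter under Zara]; [S we reported that each modern building through your narrow curious experiment behind an old brief village painted his narrow letter under Zara]; [S each modern building through your narrow curious experiment behind an old brief village painted his narrow letter under Zara]. Total: 3.

3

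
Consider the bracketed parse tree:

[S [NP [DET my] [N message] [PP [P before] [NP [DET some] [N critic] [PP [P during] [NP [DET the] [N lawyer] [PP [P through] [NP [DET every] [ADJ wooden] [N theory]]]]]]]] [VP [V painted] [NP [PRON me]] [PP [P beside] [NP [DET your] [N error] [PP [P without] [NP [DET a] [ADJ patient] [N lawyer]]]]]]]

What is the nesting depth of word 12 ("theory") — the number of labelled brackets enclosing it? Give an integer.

Counting open brackets not yet closed at "theory": [S [NP [PP [NP [PP [NP [PP [NP [N = 9.

9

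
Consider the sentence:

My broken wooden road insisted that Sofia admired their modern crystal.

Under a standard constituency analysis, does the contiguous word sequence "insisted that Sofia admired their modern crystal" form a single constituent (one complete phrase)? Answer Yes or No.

The sequence corresponds to a single VP node — the verb phrase "insisted that Sofia admired their modern crystal".

Yes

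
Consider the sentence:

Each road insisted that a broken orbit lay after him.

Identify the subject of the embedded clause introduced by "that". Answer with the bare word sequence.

a broken orbit

In the embedded clause introduced by "that" the verb is "lay"; the NP preceding it, "a broken orbit", is the subject.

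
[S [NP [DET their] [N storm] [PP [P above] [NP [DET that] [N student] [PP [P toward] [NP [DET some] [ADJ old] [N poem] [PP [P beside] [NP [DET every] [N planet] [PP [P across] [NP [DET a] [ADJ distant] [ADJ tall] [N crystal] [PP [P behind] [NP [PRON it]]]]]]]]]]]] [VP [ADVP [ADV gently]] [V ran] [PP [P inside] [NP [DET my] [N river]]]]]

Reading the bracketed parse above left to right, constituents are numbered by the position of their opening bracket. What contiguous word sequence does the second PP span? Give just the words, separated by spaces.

toward some old poem beside every planet across a distant tall crystal behind it

The PP opening brackets appear, in order, over: "above that student toward some old poem beside every planet across a distant tall crystal behind it"; "toward some old poem beside every planet across a distant tall crystal behind it"; "beside every planet across a distant tall crystal behind it"; "across a distant tall crystal behind it"; "behind it"; "inside my river". The second one spans "toward some old poem beside every planet across a distant tall crystal behind it".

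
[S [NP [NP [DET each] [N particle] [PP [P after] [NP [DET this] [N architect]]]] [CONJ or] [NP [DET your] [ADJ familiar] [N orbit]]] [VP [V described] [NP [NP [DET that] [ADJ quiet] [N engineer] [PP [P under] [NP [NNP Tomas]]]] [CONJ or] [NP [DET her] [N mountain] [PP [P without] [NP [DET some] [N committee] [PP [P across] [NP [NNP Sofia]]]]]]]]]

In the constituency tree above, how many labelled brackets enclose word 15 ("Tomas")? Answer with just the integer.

7

Counting open brackets not yet closed at "Tomas": [S [VP [NP [NP [PP [NP [NNP = 7.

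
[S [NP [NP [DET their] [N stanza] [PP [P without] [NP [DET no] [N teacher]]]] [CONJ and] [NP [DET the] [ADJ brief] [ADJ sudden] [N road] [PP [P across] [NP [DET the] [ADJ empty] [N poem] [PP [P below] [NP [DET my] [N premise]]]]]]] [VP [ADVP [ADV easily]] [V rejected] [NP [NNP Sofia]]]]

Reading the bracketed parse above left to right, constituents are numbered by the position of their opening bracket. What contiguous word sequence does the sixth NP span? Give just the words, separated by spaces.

my premise

In left-to-right order the NP constituents are "their stanza without no teacher and the brief sudden road across the empty poem below my premise"; "their stanza without no teacher"; "no teacher"; "the brief sudden road across the empty poem below my premise"; "the empty poem below my premise"; "my premise"; "Sofia". Number 6 is "my premise".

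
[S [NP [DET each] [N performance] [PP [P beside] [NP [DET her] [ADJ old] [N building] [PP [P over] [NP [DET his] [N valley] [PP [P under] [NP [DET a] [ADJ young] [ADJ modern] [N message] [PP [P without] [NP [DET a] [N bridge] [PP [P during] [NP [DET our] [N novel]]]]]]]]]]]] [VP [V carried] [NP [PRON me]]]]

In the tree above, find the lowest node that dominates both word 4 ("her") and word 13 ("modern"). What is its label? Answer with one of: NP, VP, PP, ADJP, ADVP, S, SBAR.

The smallest bracket enclosing both words is [NP her old building over his valley under a young modern message without a bridge during our novel], so the label is NP.

NP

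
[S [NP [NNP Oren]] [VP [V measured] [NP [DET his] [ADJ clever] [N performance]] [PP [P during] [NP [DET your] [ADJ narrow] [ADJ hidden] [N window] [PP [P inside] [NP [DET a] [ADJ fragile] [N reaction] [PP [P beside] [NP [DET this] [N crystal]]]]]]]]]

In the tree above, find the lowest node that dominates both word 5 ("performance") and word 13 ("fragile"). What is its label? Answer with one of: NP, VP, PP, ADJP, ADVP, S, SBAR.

VP

Word 5 lies under S → VP → NP → N; word 13 lies under S → VP → PP → NP → PP → NP → ADJ. The lowest shared node is the VP.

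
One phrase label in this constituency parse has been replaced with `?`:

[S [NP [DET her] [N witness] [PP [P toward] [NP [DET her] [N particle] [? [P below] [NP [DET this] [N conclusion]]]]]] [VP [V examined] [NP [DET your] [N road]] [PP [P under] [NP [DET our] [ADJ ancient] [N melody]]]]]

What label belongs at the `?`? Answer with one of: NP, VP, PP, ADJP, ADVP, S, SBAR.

PP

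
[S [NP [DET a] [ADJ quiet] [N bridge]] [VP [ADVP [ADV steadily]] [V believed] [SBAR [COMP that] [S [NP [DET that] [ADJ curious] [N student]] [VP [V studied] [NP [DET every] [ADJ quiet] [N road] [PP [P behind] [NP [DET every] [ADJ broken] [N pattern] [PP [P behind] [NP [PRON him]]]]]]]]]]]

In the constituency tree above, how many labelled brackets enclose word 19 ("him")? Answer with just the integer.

11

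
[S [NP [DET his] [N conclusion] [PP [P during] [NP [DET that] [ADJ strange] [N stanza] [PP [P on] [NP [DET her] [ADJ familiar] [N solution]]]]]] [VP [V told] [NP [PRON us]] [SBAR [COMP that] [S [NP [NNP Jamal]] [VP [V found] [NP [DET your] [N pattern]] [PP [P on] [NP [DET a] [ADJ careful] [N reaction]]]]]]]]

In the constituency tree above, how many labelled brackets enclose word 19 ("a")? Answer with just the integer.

8

Counting open brackets not yet closed at "a": [S [VP [SBAR [S [VP [PP [NP [DET = 8.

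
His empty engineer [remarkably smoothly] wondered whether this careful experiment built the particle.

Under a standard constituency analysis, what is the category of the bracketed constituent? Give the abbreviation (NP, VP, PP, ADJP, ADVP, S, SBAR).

The bracketed span "remarkably smoothly" is headed by "smoothly", making it an adverb phrase (ADVP).

ADVP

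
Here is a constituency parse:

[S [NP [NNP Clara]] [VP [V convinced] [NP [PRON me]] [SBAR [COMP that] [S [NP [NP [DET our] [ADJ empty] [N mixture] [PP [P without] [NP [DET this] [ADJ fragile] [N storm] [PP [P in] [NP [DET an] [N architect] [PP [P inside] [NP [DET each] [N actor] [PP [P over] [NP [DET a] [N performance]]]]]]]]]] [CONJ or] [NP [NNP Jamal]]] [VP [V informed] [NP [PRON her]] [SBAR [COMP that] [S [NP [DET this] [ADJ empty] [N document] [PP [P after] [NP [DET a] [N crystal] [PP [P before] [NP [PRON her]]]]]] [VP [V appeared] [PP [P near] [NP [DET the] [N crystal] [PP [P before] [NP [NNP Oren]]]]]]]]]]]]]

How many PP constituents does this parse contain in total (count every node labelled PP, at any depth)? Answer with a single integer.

8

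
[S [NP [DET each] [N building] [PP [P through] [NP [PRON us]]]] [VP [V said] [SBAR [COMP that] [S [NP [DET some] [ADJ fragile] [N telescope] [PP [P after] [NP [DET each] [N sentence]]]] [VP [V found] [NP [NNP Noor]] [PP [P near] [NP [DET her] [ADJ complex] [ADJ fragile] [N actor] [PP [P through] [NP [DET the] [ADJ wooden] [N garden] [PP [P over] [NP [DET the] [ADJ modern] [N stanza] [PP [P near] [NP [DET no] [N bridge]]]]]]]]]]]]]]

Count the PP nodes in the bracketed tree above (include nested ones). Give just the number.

Scanning left to right, an opening `[PP` appears at word positions 3, 10, 15, 20, 24, 28 — 6 in total.

6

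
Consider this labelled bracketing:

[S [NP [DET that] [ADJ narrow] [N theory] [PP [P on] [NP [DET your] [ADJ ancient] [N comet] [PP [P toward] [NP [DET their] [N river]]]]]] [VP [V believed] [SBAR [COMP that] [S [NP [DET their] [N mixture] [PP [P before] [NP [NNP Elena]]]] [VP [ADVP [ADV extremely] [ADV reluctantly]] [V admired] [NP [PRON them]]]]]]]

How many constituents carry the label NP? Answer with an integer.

6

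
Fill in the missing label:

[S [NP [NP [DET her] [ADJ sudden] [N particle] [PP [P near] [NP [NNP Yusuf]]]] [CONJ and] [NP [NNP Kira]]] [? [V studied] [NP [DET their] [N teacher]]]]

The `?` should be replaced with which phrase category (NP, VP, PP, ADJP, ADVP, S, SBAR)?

The `?` node immediately contains: V 'studied', NP. That is the internal structure of a verb phrase, so the label is VP.

VP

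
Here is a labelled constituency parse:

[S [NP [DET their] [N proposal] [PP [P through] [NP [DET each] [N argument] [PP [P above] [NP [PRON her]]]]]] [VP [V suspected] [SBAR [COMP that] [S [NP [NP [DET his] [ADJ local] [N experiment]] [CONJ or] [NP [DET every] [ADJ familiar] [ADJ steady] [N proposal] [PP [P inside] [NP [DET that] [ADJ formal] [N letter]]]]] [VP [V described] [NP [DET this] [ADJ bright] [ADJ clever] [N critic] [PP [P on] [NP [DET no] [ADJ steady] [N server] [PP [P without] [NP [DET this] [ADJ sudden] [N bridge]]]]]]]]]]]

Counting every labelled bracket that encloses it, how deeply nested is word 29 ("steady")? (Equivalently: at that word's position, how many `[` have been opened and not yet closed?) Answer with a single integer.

9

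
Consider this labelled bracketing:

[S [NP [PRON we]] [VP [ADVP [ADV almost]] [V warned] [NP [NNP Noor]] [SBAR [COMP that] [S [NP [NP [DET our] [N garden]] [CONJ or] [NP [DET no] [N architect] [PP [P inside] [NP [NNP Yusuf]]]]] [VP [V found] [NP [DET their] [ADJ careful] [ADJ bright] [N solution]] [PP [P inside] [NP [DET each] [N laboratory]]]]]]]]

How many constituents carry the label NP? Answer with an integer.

8

The NP constituents are: [NP we]; [NP Noor]; [NP our garden or no architect inside Yusuf]; [NP our garden]; [NP no architect inside Yusuf]; [NP Yusuf] …. Total: 8.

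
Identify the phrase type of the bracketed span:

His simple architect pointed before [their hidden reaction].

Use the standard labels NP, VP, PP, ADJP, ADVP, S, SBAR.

NP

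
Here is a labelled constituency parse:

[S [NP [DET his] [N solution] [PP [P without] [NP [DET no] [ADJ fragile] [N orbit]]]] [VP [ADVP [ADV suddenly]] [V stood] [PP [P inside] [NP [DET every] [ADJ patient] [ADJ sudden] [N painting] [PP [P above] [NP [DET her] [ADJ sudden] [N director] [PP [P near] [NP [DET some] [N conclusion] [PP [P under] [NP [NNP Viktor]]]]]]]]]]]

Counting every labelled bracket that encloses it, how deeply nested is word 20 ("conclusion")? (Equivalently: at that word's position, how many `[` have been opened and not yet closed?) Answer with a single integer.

9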